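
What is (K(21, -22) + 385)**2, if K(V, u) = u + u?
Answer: 116281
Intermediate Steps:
K(V, u) = 2*u
(K(21, -22) + 385)**2 = (2*(-22) + 385)**2 = (-44 + 385)**2 = 341**2 = 116281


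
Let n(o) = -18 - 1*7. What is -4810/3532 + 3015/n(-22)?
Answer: -1076923/8830 ≈ -121.96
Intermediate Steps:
n(o) = -25 (n(o) = -18 - 7 = -25)
-4810/3532 + 3015/n(-22) = -4810/3532 + 3015/(-25) = -4810*1/3532 + 3015*(-1/25) = -2405/1766 - 603/5 = -1076923/8830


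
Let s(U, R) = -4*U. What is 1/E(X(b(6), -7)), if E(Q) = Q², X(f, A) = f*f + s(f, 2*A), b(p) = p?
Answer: 1/144 ≈ 0.0069444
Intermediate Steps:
X(f, A) = f² - 4*f (X(f, A) = f*f - 4*f = f² - 4*f)
1/E(X(b(6), -7)) = 1/((6*(-4 + 6))²) = 1/((6*2)²) = 1/(12²) = 1/144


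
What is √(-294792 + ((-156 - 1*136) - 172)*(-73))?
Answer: 2*I*√65230 ≈ 510.8*I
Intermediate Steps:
√(-294792 + ((-156 - 1*136) - 172)*(-73)) = √(-294792 + ((-156 - 136) - 172)*(-73)) = √(-294792 + (-292 - 172)*(-73)) = √(-294792 - 464*(-73)) = √(-294792 + 33872) = √(-260920) = 2*I*√65230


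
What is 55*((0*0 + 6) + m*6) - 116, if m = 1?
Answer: 544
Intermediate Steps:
55*((0*0 + 6) + m*6) - 116 = 55*((0*0 + 6) + 1*6) - 116 = 55*((0 + 6) + 6) - 116 = 55*(6 + 6) - 116 = 55*12 - 116 = 660 - 116 = 544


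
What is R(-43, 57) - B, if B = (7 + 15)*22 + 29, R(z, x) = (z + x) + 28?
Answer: -471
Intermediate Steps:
R(z, x) = 28 + x + z (R(z, x) = (x + z) + 28 = 28 + x + z)
B = 513 (B = 22*22 + 29 = 484 + 29 = 513)
R(-43, 57) - B = (28 + 57 - 43) - 1*513 = 42 - 513 = -471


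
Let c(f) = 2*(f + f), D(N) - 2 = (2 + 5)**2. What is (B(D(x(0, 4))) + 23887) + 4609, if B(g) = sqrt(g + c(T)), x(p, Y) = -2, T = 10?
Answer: 28496 + sqrt(91) ≈ 28506.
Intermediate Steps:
D(N) = 51 (D(N) = 2 + (2 + 5)**2 = 2 + 7**2 = 2 + 49 = 51)
c(f) = 4*f (c(f) = 2*(2*f) = 4*f)
B(g) = sqrt(40 + g) (B(g) = sqrt(g + 4*10) = sqrt(g + 40) = sqrt(40 + g))
(B(D(x(0, 4))) + 23887) + 4609 = (sqrt(40 + 51) + 23887) + 4609 = (sqrt(91) + 23887) + 4609 = (23887 + sqrt(91)) + 4609 = 28496 + sqrt(91)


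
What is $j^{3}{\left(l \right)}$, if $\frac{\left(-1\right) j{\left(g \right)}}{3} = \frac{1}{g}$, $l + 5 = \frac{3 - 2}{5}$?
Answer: $\frac{125}{512} \approx 0.24414$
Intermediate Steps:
$l = - \frac{24}{5}$ ($l = -5 + \frac{3 - 2}{5} = -5 + 1 \cdot \frac{1}{5} = -5 + \frac{1}{5} = - \frac{24}{5} \approx -4.8$)
$j{\left(g \right)} = - \frac{3}{g}$
$j^{3}{\left(l \right)} = \left(- \frac{3}{- \frac{24}{5}}\right)^{3} = \left(\left(-3\right) \left(- \frac{5}{24}\right)\right)^{3} = \left(\frac{5}{8}\right)^{3} = \frac{125}{512}$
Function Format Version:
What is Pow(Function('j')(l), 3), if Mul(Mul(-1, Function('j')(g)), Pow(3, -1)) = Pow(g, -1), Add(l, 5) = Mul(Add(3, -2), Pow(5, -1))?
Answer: Rational(125, 512) ≈ 0.24414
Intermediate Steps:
l = Rational(-24, 5) (l = Add(-5, Mul(Add(3, -2), Pow(5, -1))) = Add(-5, Mul(1, Rational(1, 5))) = Add(-5, Rational(1, 5)) = Rational(-24, 5) ≈ -4.8000)
Function('j')(g) = Mul(-3, Pow(g, -1))
Pow(Function('j')(l), 3) = Pow(Mul(-3, Pow(Rational(-24, 5), -1)), 3) = Pow(Mul(-3, Rational(-5, 24)), 3) = Pow(Rational(5, 8), 3) = Rational(125, 512)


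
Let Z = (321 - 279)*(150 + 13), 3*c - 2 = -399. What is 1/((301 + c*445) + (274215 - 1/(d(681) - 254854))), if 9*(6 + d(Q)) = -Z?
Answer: 2300586/496069991155 ≈ 4.6376e-6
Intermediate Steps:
c = -397/3 (c = ⅔ + (⅓)*(-399) = ⅔ - 133 = -397/3 ≈ -132.33)
Z = 6846 (Z = 42*163 = 6846)
d(Q) = -2300/3 (d(Q) = -6 + (-1*6846)/9 = -6 + (⅑)*(-6846) = -6 - 2282/3 = -2300/3)
1/((301 + c*445) + (274215 - 1/(d(681) - 254854))) = 1/((301 - 397/3*445) + (274215 - 1/(-2300/3 - 254854))) = 1/((301 - 176665/3) + (274215 - 1/(-766862/3))) = 1/(-175762/3 + (274215 - 1*(-3/766862))) = 1/(-175762/3 + (274215 + 3/766862)) = 1/(-175762/3 + 210285063333/766862) = 1/(496069991155/2300586) = 2300586/496069991155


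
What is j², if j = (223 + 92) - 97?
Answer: 47524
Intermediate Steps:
j = 218 (j = 315 - 97 = 218)
j² = 218² = 47524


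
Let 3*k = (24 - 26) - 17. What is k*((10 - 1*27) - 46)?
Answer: 399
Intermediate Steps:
k = -19/3 (k = ((24 - 26) - 17)/3 = (-2 - 17)/3 = (⅓)*(-19) = -19/3 ≈ -6.3333)
k*((10 - 1*27) - 46) = -19*((10 - 1*27) - 46)/3 = -19*((10 - 27) - 46)/3 = -19*(-17 - 46)/3 = -19/3*(-63) = 399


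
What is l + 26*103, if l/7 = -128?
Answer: 1782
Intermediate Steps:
l = -896 (l = 7*(-128) = -896)
l + 26*103 = -896 + 26*103 = -896 + 2678 = 1782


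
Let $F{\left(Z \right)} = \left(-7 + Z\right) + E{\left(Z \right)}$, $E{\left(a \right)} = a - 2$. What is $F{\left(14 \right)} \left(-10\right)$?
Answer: $-190$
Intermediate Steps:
$E{\left(a \right)} = -2 + a$
$F{\left(Z \right)} = -9 + 2 Z$ ($F{\left(Z \right)} = \left(-7 + Z\right) + \left(-2 + Z\right) = -9 + 2 Z$)
$F{\left(14 \right)} \left(-10\right) = \left(-9 + 2 \cdot 14\right) \left(-10\right) = \left(-9 + 28\right) \left(-10\right) = 19 \left(-10\right) = -190$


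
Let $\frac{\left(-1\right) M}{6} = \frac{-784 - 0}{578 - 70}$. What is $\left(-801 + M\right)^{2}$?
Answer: $\frac{10110503601}{16129} \approx 6.2685 \cdot 10^{5}$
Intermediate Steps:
$M = \frac{1176}{127}$ ($M = - 6 \frac{-784 - 0}{578 - 70} = - 6 \frac{-784 + 0}{508} = - 6 \left(\left(-784\right) \frac{1}{508}\right) = \left(-6\right) \left(- \frac{196}{127}\right) = \frac{1176}{127} \approx 9.2598$)
$\left(-801 + M\right)^{2} = \left(-801 + \frac{1176}{127}\right)^{2} = \left(- \frac{100551}{127}\right)^{2} = \frac{10110503601}{16129}$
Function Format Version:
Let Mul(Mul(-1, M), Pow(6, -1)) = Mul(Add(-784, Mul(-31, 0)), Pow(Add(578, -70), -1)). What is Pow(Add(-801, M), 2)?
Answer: Rational(10110503601, 16129) ≈ 6.2685e+5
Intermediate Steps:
M = Rational(1176, 127) (M = Mul(-6, Mul(Add(-784, Mul(-31, 0)), Pow(Add(578, -70), -1))) = Mul(-6, Mul(Add(-784, 0), Pow(508, -1))) = Mul(-6, Mul(-784, Rational(1, 508))) = Mul(-6, Rational(-196, 127)) = Rational(1176, 127) ≈ 9.2598)
Pow(Add(-801, M), 2) = Pow(Add(-801, Rational(1176, 127)), 2) = Pow(Rational(-100551, 127), 2) = Rational(10110503601, 16129)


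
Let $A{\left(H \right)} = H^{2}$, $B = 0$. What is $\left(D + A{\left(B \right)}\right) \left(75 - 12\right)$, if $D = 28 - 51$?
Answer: $-1449$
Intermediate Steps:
$D = -23$ ($D = 28 - 51 = -23$)
$\left(D + A{\left(B \right)}\right) \left(75 - 12\right) = \left(-23 + 0^{2}\right) \left(75 - 12\right) = \left(-23 + 0\right) 63 = \left(-23\right) 63 = -1449$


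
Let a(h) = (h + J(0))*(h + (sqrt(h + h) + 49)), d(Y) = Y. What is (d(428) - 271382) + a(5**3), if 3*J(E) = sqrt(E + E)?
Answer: -249204 + 625*sqrt(10) ≈ -2.4723e+5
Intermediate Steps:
J(E) = sqrt(2)*sqrt(E)/3 (J(E) = sqrt(E + E)/3 = sqrt(2*E)/3 = (sqrt(2)*sqrt(E))/3 = sqrt(2)*sqrt(E)/3)
a(h) = h*(49 + h + sqrt(2)*sqrt(h)) (a(h) = (h + sqrt(2)*sqrt(0)/3)*(h + (sqrt(h + h) + 49)) = (h + (1/3)*sqrt(2)*0)*(h + (sqrt(2*h) + 49)) = (h + 0)*(h + (sqrt(2)*sqrt(h) + 49)) = h*(h + (49 + sqrt(2)*sqrt(h))) = h*(49 + h + sqrt(2)*sqrt(h)))
(d(428) - 271382) + a(5**3) = (428 - 271382) + ((5**3)**2 + 49*5**3 + sqrt(2)*(5**3)**(3/2)) = -270954 + (125**2 + 49*125 + sqrt(2)*125**(3/2)) = -270954 + (15625 + 6125 + sqrt(2)*(625*sqrt(5))) = -270954 + (15625 + 6125 + 625*sqrt(10)) = -270954 + (21750 + 625*sqrt(10)) = -249204 + 625*sqrt(10)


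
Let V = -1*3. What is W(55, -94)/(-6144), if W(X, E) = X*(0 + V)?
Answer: 55/2048 ≈ 0.026855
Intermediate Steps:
V = -3
W(X, E) = -3*X (W(X, E) = X*(0 - 3) = X*(-3) = -3*X)
W(55, -94)/(-6144) = -3*55/(-6144) = -165*(-1/6144) = 55/2048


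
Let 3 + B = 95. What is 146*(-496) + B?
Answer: -72324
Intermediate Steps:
B = 92 (B = -3 + 95 = 92)
146*(-496) + B = 146*(-496) + 92 = -72416 + 92 = -72324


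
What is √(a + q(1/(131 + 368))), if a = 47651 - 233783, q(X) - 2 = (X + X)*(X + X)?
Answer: I*√46346556126/499 ≈ 431.43*I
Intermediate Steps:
q(X) = 2 + 4*X² (q(X) = 2 + (X + X)*(X + X) = 2 + (2*X)*(2*X) = 2 + 4*X²)
a = -186132
√(a + q(1/(131 + 368))) = √(-186132 + (2 + 4*(1/(131 + 368))²)) = √(-186132 + (2 + 4*(1/499)²)) = √(-186132 + (2 + 4*(1/249001))) = √(-186132 + (2 + 4/249001)) = √(-186132 + 498006/249001) = √(-46346556126/249001) = I*√46346556126/499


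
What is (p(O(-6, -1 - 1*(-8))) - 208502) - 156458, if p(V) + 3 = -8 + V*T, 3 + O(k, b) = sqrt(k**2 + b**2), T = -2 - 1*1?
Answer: -364962 - 3*sqrt(85) ≈ -3.6499e+5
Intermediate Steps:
T = -3 (T = -2 - 1 = -3)
O(k, b) = -3 + sqrt(b**2 + k**2) (O(k, b) = -3 + sqrt(k**2 + b**2) = -3 + sqrt(b**2 + k**2))
p(V) = -11 - 3*V (p(V) = -3 + (-8 + V*(-3)) = -3 + (-8 - 3*V) = -11 - 3*V)
(p(O(-6, -1 - 1*(-8))) - 208502) - 156458 = ((-11 - 3*(-3 + sqrt((-1 - 1*(-8))**2 + (-6)**2))) - 208502) - 156458 = ((-11 - 3*(-3 + sqrt((-1 + 8)**2 + 36))) - 208502) - 156458 = ((-11 - 3*(-3 + sqrt(7**2 + 36))) - 208502) - 156458 = ((-11 - 3*(-3 + sqrt(49 + 36))) - 208502) - 156458 = ((-11 - 3*(-3 + sqrt(85))) - 208502) - 156458 = ((-11 + (9 - 3*sqrt(85))) - 208502) - 156458 = ((-2 - 3*sqrt(85)) - 208502) - 156458 = (-208504 - 3*sqrt(85)) - 156458 = -364962 - 3*sqrt(85)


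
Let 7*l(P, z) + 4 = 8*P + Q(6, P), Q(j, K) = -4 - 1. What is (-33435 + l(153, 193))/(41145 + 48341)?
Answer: -116415/313201 ≈ -0.37169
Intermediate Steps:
Q(j, K) = -5
l(P, z) = -9/7 + 8*P/7 (l(P, z) = -4/7 + (8*P - 5)/7 = -4/7 + (-5 + 8*P)/7 = -4/7 + (-5/7 + 8*P/7) = -9/7 + 8*P/7)
(-33435 + l(153, 193))/(41145 + 48341) = (-33435 + (-9/7 + (8/7)*153))/(41145 + 48341) = (-33435 + (-9/7 + 1224/7))/89486 = (-33435 + 1215/7)*(1/89486) = -232830/7*1/89486 = -116415/313201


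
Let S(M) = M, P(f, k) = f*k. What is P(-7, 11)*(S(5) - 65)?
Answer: 4620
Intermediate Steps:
P(-7, 11)*(S(5) - 65) = (-7*11)*(5 - 65) = -77*(-60) = 4620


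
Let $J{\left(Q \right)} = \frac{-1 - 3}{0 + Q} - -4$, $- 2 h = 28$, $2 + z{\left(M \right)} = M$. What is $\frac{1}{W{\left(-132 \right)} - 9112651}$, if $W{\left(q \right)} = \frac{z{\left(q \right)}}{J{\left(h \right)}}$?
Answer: $- \frac{15}{136690234} \approx -1.0974 \cdot 10^{-7}$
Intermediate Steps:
$z{\left(M \right)} = -2 + M$
$h = -14$ ($h = \left(- \frac{1}{2}\right) 28 = -14$)
$J{\left(Q \right)} = 4 - \frac{4}{Q}$ ($J{\left(Q \right)} = - \frac{4}{Q} + 4 = 4 - \frac{4}{Q}$)
$W{\left(q \right)} = - \frac{7}{15} + \frac{7 q}{30}$ ($W{\left(q \right)} = \frac{-2 + q}{4 - \frac{4}{-14}} = \frac{-2 + q}{4 - - \frac{2}{7}} = \frac{-2 + q}{4 + \frac{2}{7}} = \frac{-2 + q}{\frac{30}{7}} = \left(-2 + q\right) \frac{7}{30} = - \frac{7}{15} + \frac{7 q}{30}$)
$\frac{1}{W{\left(-132 \right)} - 9112651} = \frac{1}{\left(- \frac{7}{15} + \frac{7}{30} \left(-132\right)\right) - 9112651} = \frac{1}{\left(- \frac{7}{15} - \frac{154}{5}\right) - 9112651} = \frac{1}{- \frac{469}{15} - 9112651} = \frac{1}{- \frac{136690234}{15}} = - \frac{15}{136690234}$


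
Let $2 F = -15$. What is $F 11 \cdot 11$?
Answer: $- \frac{1815}{2} \approx -907.5$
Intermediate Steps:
$F = - \frac{15}{2}$ ($F = \frac{1}{2} \left(-15\right) = - \frac{15}{2} \approx -7.5$)
$F 11 \cdot 11 = \left(- \frac{15}{2}\right) 11 \cdot 11 = \left(- \frac{165}{2}\right) 11 = - \frac{1815}{2}$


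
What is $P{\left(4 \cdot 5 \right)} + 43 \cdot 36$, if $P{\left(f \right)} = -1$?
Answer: $1547$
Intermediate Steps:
$P{\left(4 \cdot 5 \right)} + 43 \cdot 36 = -1 + 43 \cdot 36 = -1 + 1548 = 1547$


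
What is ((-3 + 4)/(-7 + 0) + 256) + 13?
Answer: 1882/7 ≈ 268.86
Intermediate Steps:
((-3 + 4)/(-7 + 0) + 256) + 13 = (1/(-7) + 256) + 13 = (1*(-⅐) + 256) + 13 = (-⅐ + 256) + 13 = 1791/7 + 13 = 1882/7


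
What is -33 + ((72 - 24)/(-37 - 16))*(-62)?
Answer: 1227/53 ≈ 23.151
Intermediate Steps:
-33 + ((72 - 24)/(-37 - 16))*(-62) = -33 + (48/(-53))*(-62) = -33 + (48*(-1/53))*(-62) = -33 - 48/53*(-62) = -33 + 2976/53 = 1227/53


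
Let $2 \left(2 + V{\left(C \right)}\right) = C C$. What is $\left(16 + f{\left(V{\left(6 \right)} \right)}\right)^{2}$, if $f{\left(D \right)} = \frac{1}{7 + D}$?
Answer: $\frac{136161}{529} \approx 257.39$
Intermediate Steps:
$V{\left(C \right)} = -2 + \frac{C^{2}}{2}$ ($V{\left(C \right)} = -2 + \frac{C C}{2} = -2 + \frac{C^{2}}{2}$)
$\left(16 + f{\left(V{\left(6 \right)} \right)}\right)^{2} = \left(16 + \frac{1}{7 - \left(2 - \frac{6^{2}}{2}\right)}\right)^{2} = \left(16 + \frac{1}{7 + \left(-2 + \frac{1}{2} \cdot 36\right)}\right)^{2} = \left(16 + \frac{1}{7 + \left(-2 + 18\right)}\right)^{2} = \left(16 + \frac{1}{7 + 16}\right)^{2} = \left(16 + \frac{1}{23}\right)^{2} = \left(\frac{369}{23}\right)^{2} = \frac{136161}{529}$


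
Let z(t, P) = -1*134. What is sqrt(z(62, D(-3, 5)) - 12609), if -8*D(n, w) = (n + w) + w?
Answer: I*sqrt(12743) ≈ 112.88*I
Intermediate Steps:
D(n, w) = -w/4 - n/8 (D(n, w) = -((n + w) + w)/8 = -(n + 2*w)/8 = -w/4 - n/8)
z(t, P) = -134
sqrt(z(62, D(-3, 5)) - 12609) = sqrt(-134 - 12609) = sqrt(-12743) = I*sqrt(12743)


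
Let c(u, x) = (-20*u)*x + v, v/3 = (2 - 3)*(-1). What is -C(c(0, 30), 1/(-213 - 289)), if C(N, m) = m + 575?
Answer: -288649/502 ≈ -575.00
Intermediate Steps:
v = 3 (v = 3*((2 - 3)*(-1)) = 3*(-1*(-1)) = 3*1 = 3)
c(u, x) = 3 - 20*u*x (c(u, x) = (-20*u)*x + 3 = -20*u*x + 3 = 3 - 20*u*x)
C(N, m) = 575 + m
-C(c(0, 30), 1/(-213 - 289)) = -(575 + 1/(-213 - 289)) = -(575 + 1/(-502)) = -(575 - 1/502) = -1*288649/502 = -288649/502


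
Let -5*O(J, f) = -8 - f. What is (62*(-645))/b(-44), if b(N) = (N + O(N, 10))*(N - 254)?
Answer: -99975/30098 ≈ -3.3216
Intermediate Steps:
O(J, f) = 8/5 + f/5 (O(J, f) = -(-8 - f)/5 = 8/5 + f/5)
b(N) = (-254 + N)*(18/5 + N) (b(N) = (N + (8/5 + (⅕)*10))*(N - 254) = (N + (8/5 + 2))*(-254 + N) = (N + 18/5)*(-254 + N) = (18/5 + N)*(-254 + N) = (-254 + N)*(18/5 + N))
(62*(-645))/b(-44) = (62*(-645))/(-4572/5 + (-44)² - 1252/5*(-44)) = -39990/(-4572/5 + 1936 + 55088/5) = -39990/60196/5 = -39990*5/60196 = -99975/30098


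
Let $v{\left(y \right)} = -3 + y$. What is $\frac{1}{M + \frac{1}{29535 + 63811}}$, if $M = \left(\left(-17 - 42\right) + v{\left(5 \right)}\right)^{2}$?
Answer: $\frac{93346}{303281155} \approx 0.00030779$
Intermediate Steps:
$M = 3249$ ($M = \left(\left(-17 - 42\right) + \left(-3 + 5\right)\right)^{2} = \left(-59 + 2\right)^{2} = \left(-57\right)^{2} = 3249$)
$\frac{1}{M + \frac{1}{29535 + 63811}} = \frac{1}{3249 + \frac{1}{29535 + 63811}} = \frac{1}{3249 + \frac{1}{93346}} = \frac{1}{\frac{303281155}{93346}} = \frac{93346}{303281155}$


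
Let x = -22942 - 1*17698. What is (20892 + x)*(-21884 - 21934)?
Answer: 865317864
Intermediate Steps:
x = -40640 (x = -22942 - 17698 = -40640)
(20892 + x)*(-21884 - 21934) = (20892 - 40640)*(-21884 - 21934) = -19748*(-43818) = 865317864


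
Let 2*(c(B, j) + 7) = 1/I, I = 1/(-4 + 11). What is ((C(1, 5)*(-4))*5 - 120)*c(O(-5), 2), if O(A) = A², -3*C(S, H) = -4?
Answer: 1540/3 ≈ 513.33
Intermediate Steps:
I = ⅐ (I = 1/7 = ⅐ ≈ 0.14286)
C(S, H) = 4/3 (C(S, H) = -⅓*(-4) = 4/3)
c(B, j) = -7/2 (c(B, j) = -7 + 1/(2*(⅐)) = -7 + (½)*7 = -7 + 7/2 = -7/2)
((C(1, 5)*(-4))*5 - 120)*c(O(-5), 2) = (((4/3)*(-4))*5 - 120)*(-7/2) = (-16/3*5 - 120)*(-7/2) = (-80/3 - 120)*(-7/2) = -440/3*(-7/2) = 1540/3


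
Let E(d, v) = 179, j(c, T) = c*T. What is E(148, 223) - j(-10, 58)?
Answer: 759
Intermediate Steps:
j(c, T) = T*c
E(148, 223) - j(-10, 58) = 179 - 58*(-10) = 179 - 1*(-580) = 179 + 580 = 759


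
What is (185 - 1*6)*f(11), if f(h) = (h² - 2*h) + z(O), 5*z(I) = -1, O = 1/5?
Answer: 88426/5 ≈ 17685.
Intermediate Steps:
O = ⅕ ≈ 0.20000
z(I) = -⅕ (z(I) = (⅕)*(-1) = -⅕)
f(h) = -⅕ + h² - 2*h (f(h) = (h² - 2*h) - ⅕ = -⅕ + h² - 2*h)
(185 - 1*6)*f(11) = (185 - 1*6)*(-⅕ + 11² - 2*11) = (185 - 6)*(-⅕ + 121 - 22) = 179*(494/5) = 88426/5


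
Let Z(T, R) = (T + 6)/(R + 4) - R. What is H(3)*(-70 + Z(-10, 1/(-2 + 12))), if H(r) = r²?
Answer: -262269/410 ≈ -639.68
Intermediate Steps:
Z(T, R) = -R + (6 + T)/(4 + R) (Z(T, R) = (6 + T)/(4 + R) - R = -R + (6 + T)/(4 + R))
H(3)*(-70 + Z(-10, 1/(-2 + 12))) = 3²*(-70 + (6 - 10 - (1/(-2 + 12))² - 4/(-2 + 12))/(4 + 1/(-2 + 12))) = 9*(-70 + (6 - 10 - (1/10)² - 4/10)/(4 + 1/10)) = 9*(-70 + (6 - 10 - (⅒)² - 4*⅒)/(4 + ⅒)) = 9*(-70 + (6 - 10 - 1*1/100 - ⅖)/(41/10)) = 9*(-70 + 10*(6 - 10 - 1/100 - ⅖)/41) = 9*(-70 + (10/41)*(-441/100)) = 9*(-70 - 441/410) = 9*(-29141/410) = -262269/410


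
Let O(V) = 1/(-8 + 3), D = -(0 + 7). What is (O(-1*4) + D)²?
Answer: 1296/25 ≈ 51.840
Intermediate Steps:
D = -7 (D = -1*7 = -7)
O(V) = -⅕ (O(V) = 1/(-5) = -⅕)
(O(-1*4) + D)² = (-⅕ - 7)² = (-36/5)² = 1296/25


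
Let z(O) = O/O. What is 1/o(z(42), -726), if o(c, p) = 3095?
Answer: 1/3095 ≈ 0.00032310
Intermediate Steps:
z(O) = 1
1/o(z(42), -726) = 1/3095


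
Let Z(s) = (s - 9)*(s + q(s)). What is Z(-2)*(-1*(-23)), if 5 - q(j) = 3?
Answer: 0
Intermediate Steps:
q(j) = 2 (q(j) = 5 - 1*3 = 5 - 3 = 2)
Z(s) = (-9 + s)*(2 + s) (Z(s) = (s - 9)*(s + 2) = (-9 + s)*(2 + s))
Z(-2)*(-1*(-23)) = (-18 + (-2)² - 7*(-2))*(-1*(-23)) = (-18 + 4 + 14)*23 = 0*23 = 0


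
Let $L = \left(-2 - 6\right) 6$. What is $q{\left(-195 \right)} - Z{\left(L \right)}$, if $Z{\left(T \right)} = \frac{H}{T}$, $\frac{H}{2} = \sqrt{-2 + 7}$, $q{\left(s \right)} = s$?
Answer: $-195 + \frac{\sqrt{5}}{24} \approx -194.91$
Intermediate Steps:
$H = 2 \sqrt{5}$ ($H = 2 \sqrt{-2 + 7} = 2 \sqrt{5} \approx 4.4721$)
$L = -48$ ($L = \left(-8\right) 6 = -48$)
$Z{\left(T \right)} = \frac{2 \sqrt{5}}{T}$
$q{\left(-195 \right)} - Z{\left(L \right)} = -195 - \frac{2 \sqrt{5}}{-48} = -195 - 2 \sqrt{5} \left(- \frac{1}{48}\right) = -195 - - \frac{\sqrt{5}}{24} = -195 + \frac{\sqrt{5}}{24}$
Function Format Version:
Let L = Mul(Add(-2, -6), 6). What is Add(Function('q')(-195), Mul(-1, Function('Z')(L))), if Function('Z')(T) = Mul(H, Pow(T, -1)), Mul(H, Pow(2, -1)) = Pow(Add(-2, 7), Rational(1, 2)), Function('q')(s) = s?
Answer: Add(-195, Mul(Rational(1, 24), Pow(5, Rational(1, 2)))) ≈ -194.91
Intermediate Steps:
H = Mul(2, Pow(5, Rational(1, 2))) (H = Mul(2, Pow(Add(-2, 7), Rational(1, 2))) = Mul(2, Pow(5, Rational(1, 2))) ≈ 4.4721)
L = -48 (L = Mul(-8, 6) = -48)
Function('Z')(T) = Mul(2, Pow(5, Rational(1, 2)), Pow(T, -1)) (Function('Z')(T) = Mul(Mul(2, Pow(5, Rational(1, 2))), Pow(T, -1)) = Mul(2, Pow(5, Rational(1, 2)), Pow(T, -1)))
Add(Function('q')(-195), Mul(-1, Function('Z')(L))) = Add(-195, Mul(-1, Mul(2, Pow(5, Rational(1, 2)), Pow(-48, -1)))) = Add(-195, Mul(-1, Mul(2, Pow(5, Rational(1, 2)), Rational(-1, 48)))) = Add(-195, Mul(-1, Mul(Rational(-1, 24), Pow(5, Rational(1, 2))))) = Add(-195, Mul(Rational(1, 24), Pow(5, Rational(1, 2))))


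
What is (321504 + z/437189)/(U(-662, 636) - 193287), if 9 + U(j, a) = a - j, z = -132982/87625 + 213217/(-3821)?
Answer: -47060948424052908153/28104185264276632750 ≈ -1.6745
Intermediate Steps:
z = -19191263847/334815125 (z = -132982*1/87625 + 213217*(-1/3821) = -132982/87625 - 213217/3821 = -19191263847/334815125 ≈ -57.319)
U(j, a) = -9 + a - j (U(j, a) = -9 + (a - j) = -9 + a - j)
(321504 + z/437189)/(U(-662, 636) - 193287) = (321504 - 19191263847/334815125/437189)/((-9 + 636 - 1*(-662)) - 193287) = (321504 - 19191263847/334815125*1/437189)/((-9 + 636 + 662) - 193287) = (321504 - 19191263847/146377489683625)/(1289 - 193287) = (47060948424052908153/146377489683625)/(-191998) = (47060948424052908153/146377489683625)*(-1/191998) = -47060948424052908153/28104185264276632750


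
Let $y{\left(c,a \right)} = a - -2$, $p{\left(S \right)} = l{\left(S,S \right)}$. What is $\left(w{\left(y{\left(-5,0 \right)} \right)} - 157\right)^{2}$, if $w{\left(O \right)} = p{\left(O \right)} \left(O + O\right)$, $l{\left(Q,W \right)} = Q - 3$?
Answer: $25921$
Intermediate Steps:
$l{\left(Q,W \right)} = -3 + Q$
$p{\left(S \right)} = -3 + S$
$y{\left(c,a \right)} = 2 + a$ ($y{\left(c,a \right)} = a + 2 = 2 + a$)
$w{\left(O \right)} = 2 O \left(-3 + O\right)$ ($w{\left(O \right)} = \left(-3 + O\right) \left(O + O\right) = \left(-3 + O\right) 2 O = 2 O \left(-3 + O\right)$)
$\left(w{\left(y{\left(-5,0 \right)} \right)} - 157\right)^{2} = \left(2 \left(2 + 0\right) \left(-3 + \left(2 + 0\right)\right) - 157\right)^{2} = \left(2 \cdot 2 \left(-3 + 2\right) - 157\right)^{2} = \left(2 \cdot 2 \left(-1\right) - 157\right)^{2} = \left(-4 - 157\right)^{2} = \left(-161\right)^{2} = 25921$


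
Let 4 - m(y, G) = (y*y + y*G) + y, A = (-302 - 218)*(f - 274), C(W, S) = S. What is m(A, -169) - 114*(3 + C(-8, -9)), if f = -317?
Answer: -94393951952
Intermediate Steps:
A = 307320 (A = (-302 - 218)*(-317 - 274) = -520*(-591) = 307320)
m(y, G) = 4 - y - y² - G*y (m(y, G) = 4 - ((y*y + y*G) + y) = 4 - ((y² + G*y) + y) = 4 - (y + y² + G*y) = 4 + (-y - y² - G*y) = 4 - y - y² - G*y)
m(A, -169) - 114*(3 + C(-8, -9)) = (4 - 1*307320 - 1*307320² - 1*(-169)*307320) - 114*(3 - 9) = (4 - 307320 - 1*94445582400 + 51937080) - 114*(-6) = (4 - 307320 - 94445582400 + 51937080) - 1*(-684) = -94393952636 + 684 = -94393951952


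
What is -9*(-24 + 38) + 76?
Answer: -50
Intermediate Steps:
-9*(-24 + 38) + 76 = -9*14 + 76 = -126 + 76 = -50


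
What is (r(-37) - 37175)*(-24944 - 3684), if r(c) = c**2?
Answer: 1025054168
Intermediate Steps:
(r(-37) - 37175)*(-24944 - 3684) = ((-37)**2 - 37175)*(-24944 - 3684) = (1369 - 37175)*(-28628) = -35806*(-28628) = 1025054168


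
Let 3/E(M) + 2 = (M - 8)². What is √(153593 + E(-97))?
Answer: √18662552341766/11023 ≈ 391.91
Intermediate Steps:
E(M) = 3/(-2 + (-8 + M)²) (E(M) = 3/(-2 + (M - 8)²) = 3/(-2 + (-8 + M)²))
√(153593 + E(-97)) = √(153593 + 3/(-2 + (-8 - 97)²)) = √(153593 + 3/(-2 + (-105)²)) = √(153593 + 3/(-2 + 11025)) = √(153593 + 3/11023) = √(1693055642/11023) = √18662552341766/11023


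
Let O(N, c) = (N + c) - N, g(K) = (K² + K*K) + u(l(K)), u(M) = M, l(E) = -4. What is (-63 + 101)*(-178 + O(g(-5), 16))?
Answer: -6156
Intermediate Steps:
g(K) = -4 + 2*K² (g(K) = (K² + K*K) - 4 = (K² + K²) - 4 = 2*K² - 4 = -4 + 2*K²)
O(N, c) = c
(-63 + 101)*(-178 + O(g(-5), 16)) = (-63 + 101)*(-178 + 16) = 38*(-162) = -6156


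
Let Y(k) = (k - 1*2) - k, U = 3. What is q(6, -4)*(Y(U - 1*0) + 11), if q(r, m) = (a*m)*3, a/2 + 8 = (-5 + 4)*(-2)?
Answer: 1296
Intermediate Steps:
Y(k) = -2 (Y(k) = (k - 2) - k = (-2 + k) - k = -2)
a = -12 (a = -16 + 2*((-5 + 4)*(-2)) = -16 + 2*(-1*(-2)) = -16 + 2*2 = -16 + 4 = -12)
q(r, m) = -36*m (q(r, m) = -12*m*3 = -36*m)
q(6, -4)*(Y(U - 1*0) + 11) = (-36*(-4))*(-2 + 11) = 144*9 = 1296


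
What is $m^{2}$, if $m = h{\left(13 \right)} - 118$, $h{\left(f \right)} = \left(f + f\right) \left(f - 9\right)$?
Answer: $196$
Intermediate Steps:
$h{\left(f \right)} = 2 f \left(-9 + f\right)$
$m = -14$ ($m = 2 \cdot 13 \left(-9 + 13\right) - 118 = 2 \cdot 13 \cdot 4 - 118 = 104 - 118 = -14$)
$m^{2} = \left(-14\right)^{2} = 196$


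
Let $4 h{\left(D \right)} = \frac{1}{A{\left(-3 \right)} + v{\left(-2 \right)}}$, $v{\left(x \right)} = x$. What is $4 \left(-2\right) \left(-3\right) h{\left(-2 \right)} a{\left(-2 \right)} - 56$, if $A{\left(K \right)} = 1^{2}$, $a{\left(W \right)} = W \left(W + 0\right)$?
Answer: $-80$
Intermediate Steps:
$a{\left(W \right)} = W^{2}$ ($a{\left(W \right)} = W W = W^{2}$)
$A{\left(K \right)} = 1$
$h{\left(D \right)} = - \frac{1}{4}$ ($h{\left(D \right)} = \frac{1}{4 \left(1 - 2\right)} = \frac{1}{4 \left(-1\right)} = \frac{1}{4} \left(-1\right) = - \frac{1}{4}$)
$4 \left(-2\right) \left(-3\right) h{\left(-2 \right)} a{\left(-2 \right)} - 56 = 4 \left(-2\right) \left(-3\right) \left(- \frac{1}{4}\right) \left(-2\right)^{2} - 56 = \left(-8\right) \left(-3\right) \left(- \frac{1}{4}\right) 4 - 56 = 24 \left(- \frac{1}{4}\right) 4 - 56 = \left(-6\right) 4 - 56 = -24 - 56 = -80$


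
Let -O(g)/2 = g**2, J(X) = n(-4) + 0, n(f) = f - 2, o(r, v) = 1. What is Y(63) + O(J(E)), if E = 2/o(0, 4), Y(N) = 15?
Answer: -57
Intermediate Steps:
n(f) = -2 + f
E = 2 (E = 2/1 = 2*1 = 2)
J(X) = -6 (J(X) = (-2 - 4) + 0 = -6 + 0 = -6)
O(g) = -2*g**2
Y(63) + O(J(E)) = 15 - 2*(-6)**2 = 15 - 2*36 = 15 - 72 = -57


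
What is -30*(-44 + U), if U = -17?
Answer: 1830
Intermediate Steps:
-30*(-44 + U) = -30*(-44 - 17) = -30*(-61) = 1830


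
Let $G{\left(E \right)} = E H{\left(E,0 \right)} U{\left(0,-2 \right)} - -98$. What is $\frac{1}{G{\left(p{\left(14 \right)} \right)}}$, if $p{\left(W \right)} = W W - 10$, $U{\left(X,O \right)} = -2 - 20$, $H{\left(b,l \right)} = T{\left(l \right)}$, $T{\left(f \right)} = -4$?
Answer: $\frac{1}{16466} \approx 6.0731 \cdot 10^{-5}$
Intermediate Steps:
$H{\left(b,l \right)} = -4$
$U{\left(X,O \right)} = -22$ ($U{\left(X,O \right)} = -2 - 20 = -22$)
$p{\left(W \right)} = -10 + W^{2}$ ($p{\left(W \right)} = W^{2} - 10 = -10 + W^{2}$)
$G{\left(E \right)} = 98 + 88 E$ ($G{\left(E \right)} = E \left(-4\right) \left(-22\right) - -98 = - 4 E \left(-22\right) + 98 = 88 E + 98 = 98 + 88 E$)
$\frac{1}{G{\left(p{\left(14 \right)} \right)}} = \frac{1}{98 + 88 \left(-10 + 14^{2}\right)} = \frac{1}{98 + 88 \left(-10 + 196\right)} = \frac{1}{98 + 88 \cdot 186} = \frac{1}{98 + 16368} = \frac{1}{16466}$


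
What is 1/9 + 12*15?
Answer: 1621/9 ≈ 180.11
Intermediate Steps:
1/9 + 12*15 = ⅑ + 180 = 1621/9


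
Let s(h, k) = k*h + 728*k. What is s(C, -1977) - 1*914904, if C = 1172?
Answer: -4671204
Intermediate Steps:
s(h, k) = 728*k + h*k (s(h, k) = h*k + 728*k = 728*k + h*k)
s(C, -1977) - 1*914904 = -1977*(728 + 1172) - 1*914904 = -1977*1900 - 914904 = -3756300 - 914904 = -4671204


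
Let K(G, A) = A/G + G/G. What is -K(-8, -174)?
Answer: -91/4 ≈ -22.750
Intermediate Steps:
K(G, A) = 1 + A/G (K(G, A) = A/G + 1 = 1 + A/G)
-K(-8, -174) = -(-174 - 8)/(-8) = -(-1)*(-182)/8 = -1*91/4 = -91/4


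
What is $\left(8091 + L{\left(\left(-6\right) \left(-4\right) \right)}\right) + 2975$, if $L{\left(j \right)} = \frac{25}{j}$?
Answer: $\frac{265609}{24} \approx 11067.0$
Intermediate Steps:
$\left(8091 + L{\left(\left(-6\right) \left(-4\right) \right)}\right) + 2975 = \left(8091 + \frac{25}{\left(-6\right) \left(-4\right)}\right) + 2975 = \left(8091 + \frac{25}{24}\right) + 2975 = \frac{194209}{24} + 2975 = \frac{265609}{24}$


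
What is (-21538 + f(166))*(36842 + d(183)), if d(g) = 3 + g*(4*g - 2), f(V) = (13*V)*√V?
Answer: -3670829030 + 367798730*√166 ≈ 1.0679e+9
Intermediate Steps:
f(V) = 13*V^(3/2)
d(g) = 3 + g*(-2 + 4*g)
(-21538 + f(166))*(36842 + d(183)) = (-21538 + 13*166^(3/2))*(36842 + (3 - 2*183 + 4*183²)) = (-21538 + 13*(166*√166))*(36842 + (3 - 366 + 4*33489)) = (-21538 + 2158*√166)*(36842 + (3 - 366 + 133956)) = (-21538 + 2158*√166)*(36842 + 133593) = (-21538 + 2158*√166)*170435 = -3670829030 + 367798730*√166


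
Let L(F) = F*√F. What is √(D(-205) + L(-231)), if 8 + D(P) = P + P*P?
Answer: √(41812 - 231*I*√231) ≈ 204.66 - 8.5774*I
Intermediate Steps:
L(F) = F^(3/2)
D(P) = -8 + P + P² (D(P) = -8 + (P + P*P) = -8 + (P + P²) = -8 + P + P²)
√(D(-205) + L(-231)) = √((-8 - 205 + (-205)²) + (-231)^(3/2)) = √((-8 - 205 + 42025) - 231*I*√231) = √(41812 - 231*I*√231)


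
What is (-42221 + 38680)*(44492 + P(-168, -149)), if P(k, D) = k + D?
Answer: -156423675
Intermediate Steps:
P(k, D) = D + k
(-42221 + 38680)*(44492 + P(-168, -149)) = (-42221 + 38680)*(44492 + (-149 - 168)) = -3541*(44492 - 317) = -3541*44175 = -156423675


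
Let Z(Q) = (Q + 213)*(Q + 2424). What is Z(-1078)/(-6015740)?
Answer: 116429/601574 ≈ 0.19354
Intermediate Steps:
Z(Q) = (213 + Q)*(2424 + Q)
Z(-1078)/(-6015740) = (516312 + (-1078)² + 2637*(-1078))/(-6015740) = (516312 + 1162084 - 2842686)*(-1/6015740) = -1164290*(-1/6015740) = 116429/601574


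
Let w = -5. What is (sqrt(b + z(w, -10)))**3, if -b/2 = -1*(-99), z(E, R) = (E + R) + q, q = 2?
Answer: -211*I*sqrt(211) ≈ -3065.0*I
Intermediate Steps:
z(E, R) = 2 + E + R (z(E, R) = (E + R) + 2 = 2 + E + R)
b = -198 (b = -(-2)*(-99) = -2*99 = -198)
(sqrt(b + z(w, -10)))**3 = (sqrt(-198 + (2 - 5 - 10)))**3 = (sqrt(-198 - 13))**3 = (sqrt(-211))**3 = (I*sqrt(211))**3 = -211*I*sqrt(211)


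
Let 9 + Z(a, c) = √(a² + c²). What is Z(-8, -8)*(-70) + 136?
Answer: 766 - 560*√2 ≈ -25.960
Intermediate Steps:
Z(a, c) = -9 + √(a² + c²)
Z(-8, -8)*(-70) + 136 = (-9 + √((-8)² + (-8)²))*(-70) + 136 = (-9 + √(64 + 64))*(-70) + 136 = (-9 + √128)*(-70) + 136 = (-9 + 8*√2)*(-70) + 136 = (630 - 560*√2) + 136 = 766 - 560*√2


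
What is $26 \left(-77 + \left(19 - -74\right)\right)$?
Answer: $416$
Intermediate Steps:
$26 \left(-77 + \left(19 - -74\right)\right) = 26 \left(-77 + \left(19 + 74\right)\right) = 26 \left(-77 + 93\right) = 26 \cdot 16 = 416$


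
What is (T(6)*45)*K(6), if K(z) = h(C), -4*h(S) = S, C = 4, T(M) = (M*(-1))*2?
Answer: 540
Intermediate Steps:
T(M) = -2*M (T(M) = -M*2 = -2*M)
h(S) = -S/4
K(z) = -1 (K(z) = -¼*4 = -1)
(T(6)*45)*K(6) = (-2*6*45)*(-1) = -12*45*(-1) = -540*(-1) = 540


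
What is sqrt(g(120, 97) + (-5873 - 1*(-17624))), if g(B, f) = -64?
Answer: sqrt(11687) ≈ 108.11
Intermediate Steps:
sqrt(g(120, 97) + (-5873 - 1*(-17624))) = sqrt(-64 + (-5873 - 1*(-17624))) = sqrt(-64 + (-5873 + 17624)) = sqrt(-64 + 11751) = sqrt(11687)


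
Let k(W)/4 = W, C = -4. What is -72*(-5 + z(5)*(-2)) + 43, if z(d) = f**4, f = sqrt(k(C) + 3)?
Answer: 24739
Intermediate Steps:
k(W) = 4*W
f = I*sqrt(13) (f = sqrt(4*(-4) + 3) = sqrt(-16 + 3) = sqrt(-13) = I*sqrt(13) ≈ 3.6056*I)
z(d) = 169 (z(d) = (I*sqrt(13))**4 = 169)
-72*(-5 + z(5)*(-2)) + 43 = -72*(-5 + 169*(-2)) + 43 = -72*(-5 - 338) + 43 = -72*(-343) + 43 = 24696 + 43 = 24739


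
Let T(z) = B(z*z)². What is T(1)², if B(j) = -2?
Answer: 16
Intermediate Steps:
T(z) = 4 (T(z) = (-2)² = 4)
T(1)² = 4² = 16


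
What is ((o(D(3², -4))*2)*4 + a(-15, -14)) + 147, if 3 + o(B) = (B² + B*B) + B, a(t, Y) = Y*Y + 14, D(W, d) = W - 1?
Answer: 1421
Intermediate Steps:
D(W, d) = -1 + W
a(t, Y) = 14 + Y² (a(t, Y) = Y² + 14 = 14 + Y²)
o(B) = -3 + B + 2*B² (o(B) = -3 + ((B² + B*B) + B) = -3 + ((B² + B²) + B) = -3 + (2*B² + B) = -3 + (B + 2*B²) = -3 + B + 2*B²)
((o(D(3², -4))*2)*4 + a(-15, -14)) + 147 = (((-3 + (-1 + 3²) + 2*(-1 + 3²)²)*2)*4 + (14 + (-14)²)) + 147 = (((-3 + (-1 + 9) + 2*(-1 + 9)²)*2)*4 + (14 + 196)) + 147 = (((-3 + 8 + 2*8²)*2)*4 + 210) + 147 = (((-3 + 8 + 2*64)*2)*4 + 210) + 147 = (((-3 + 8 + 128)*2)*4 + 210) + 147 = ((133*2)*4 + 210) + 147 = (266*4 + 210) + 147 = (1064 + 210) + 147 = 1274 + 147 = 1421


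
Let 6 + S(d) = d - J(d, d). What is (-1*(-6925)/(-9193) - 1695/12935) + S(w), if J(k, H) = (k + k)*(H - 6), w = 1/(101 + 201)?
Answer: -3709766672077/542260017091 ≈ -6.8413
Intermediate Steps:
w = 1/302 ≈ 0.0033113
J(k, H) = 2*k*(-6 + H) (J(k, H) = (2*k)*(-6 + H) = 2*k*(-6 + H))
S(d) = -6 + d - 2*d*(-6 + d) (S(d) = -6 + (d - 2*d*(-6 + d)) = -6 + d - 2*d*(-6 + d))
(-1*(-6925)/(-9193) - 1695/12935) + S(w) = (-1*(-6925)/(-9193) - 1695/12935) + (-6 + 1/302 - 2*1/302*(-6 + 1/302)) = (6925*(-1/9193) - 1695*1/12935) + (-6 + 1/302 - 2*1/302*(-1811/302)) = (-6925/9193 - 339/2587) + (-6 + 1/302 + 1811/45602) = -21031402/23782291 - 135825/22801 = -3709766672077/542260017091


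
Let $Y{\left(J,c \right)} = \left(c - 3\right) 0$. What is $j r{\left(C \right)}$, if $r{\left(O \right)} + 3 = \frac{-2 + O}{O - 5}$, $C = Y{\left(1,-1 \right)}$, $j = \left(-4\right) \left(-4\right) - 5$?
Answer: $- \frac{143}{5} \approx -28.6$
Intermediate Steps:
$j = 11$ ($j = 16 - 5 = 11$)
$Y{\left(J,c \right)} = 0$ ($Y{\left(J,c \right)} = \left(-3 + c\right) 0 = 0$)
$C = 0$
$r{\left(O \right)} = -3 + \frac{-2 + O}{-5 + O}$ ($r{\left(O \right)} = -3 + \frac{-2 + O}{O - 5} = -3 + \frac{-2 + O}{-5 + O}$)
$j r{\left(C \right)} = 11 \frac{13 - 0}{-5 + 0} = 11 \frac{13 + 0}{-5} = 11 \left(\left(- \frac{1}{5}\right) 13\right) = 11 \left(- \frac{13}{5}\right) = - \frac{143}{5}$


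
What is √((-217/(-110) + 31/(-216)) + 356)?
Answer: √1402833630/1980 ≈ 18.916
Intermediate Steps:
√((-217/(-110) + 31/(-216)) + 356) = √((-217*(-1/110) + 31*(-1/216)) + 356) = √((217/110 - 31/216) + 356) = √(21731/11880 + 356) = √(4251011/11880) = √1402833630/1980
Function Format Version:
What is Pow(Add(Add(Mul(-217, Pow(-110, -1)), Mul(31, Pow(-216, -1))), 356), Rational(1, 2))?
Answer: Mul(Rational(1, 1980), Pow(1402833630, Rational(1, 2))) ≈ 18.916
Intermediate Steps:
Pow(Add(Add(Mul(-217, Pow(-110, -1)), Mul(31, Pow(-216, -1))), 356), Rational(1, 2)) = Pow(Add(Add(Mul(-217, Rational(-1, 110)), Mul(31, Rational(-1, 216))), 356), Rational(1, 2)) = Pow(Add(Add(Rational(217, 110), Rational(-31, 216)), 356), Rational(1, 2)) = Pow(Add(Rational(21731, 11880), 356), Rational(1, 2)) = Pow(Rational(4251011, 11880), Rational(1, 2)) = Mul(Rational(1, 1980), Pow(1402833630, Rational(1, 2)))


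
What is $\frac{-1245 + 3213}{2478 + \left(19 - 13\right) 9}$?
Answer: $\frac{164}{211} \approx 0.77725$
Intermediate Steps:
$\frac{-1245 + 3213}{2478 + \left(19 - 13\right) 9} = \frac{1968}{2478 + 6 \cdot 9} = \frac{1968}{2478 + 54} = \frac{1968}{2532} = 1968 \cdot \frac{1}{2532} = \frac{164}{211}$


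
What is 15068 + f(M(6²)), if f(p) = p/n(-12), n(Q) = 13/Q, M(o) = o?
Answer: 195452/13 ≈ 15035.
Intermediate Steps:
f(p) = -12*p/13 (f(p) = p/((13/(-12))) = p/((13*(-1/12))) = p/(-13/12) = p*(-12/13) = -12*p/13)
15068 + f(M(6²)) = 15068 - 12/13*6² = 15068 - 12/13*36 = 15068 - 432/13 = 195452/13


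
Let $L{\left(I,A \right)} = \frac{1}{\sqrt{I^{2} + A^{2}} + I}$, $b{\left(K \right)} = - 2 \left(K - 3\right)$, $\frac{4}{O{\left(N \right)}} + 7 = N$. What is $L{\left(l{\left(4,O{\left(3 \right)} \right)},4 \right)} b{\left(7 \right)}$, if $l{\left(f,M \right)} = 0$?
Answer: $-2$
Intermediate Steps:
$O{\left(N \right)} = \frac{4}{-7 + N}$
$b{\left(K \right)} = 6 - 2 K$ ($b{\left(K \right)} = - 2 \left(-3 + K\right) = 6 - 2 K$)
$L{\left(I,A \right)} = \frac{1}{I + \sqrt{A^{2} + I^{2}}}$ ($L{\left(I,A \right)} = \frac{1}{\sqrt{A^{2} + I^{2}} + I} = \frac{1}{I + \sqrt{A^{2} + I^{2}}}$)
$L{\left(l{\left(4,O{\left(3 \right)} \right)},4 \right)} b{\left(7 \right)} = \frac{6 - 14}{0 + \sqrt{4^{2} + 0^{2}}} = \frac{6 - 14}{0 + \sqrt{16 + 0}} = \frac{1}{0 + \sqrt{16}} \left(-8\right) = \frac{1}{0 + 4} \left(-8\right) = \frac{1}{4} \left(-8\right) = -2$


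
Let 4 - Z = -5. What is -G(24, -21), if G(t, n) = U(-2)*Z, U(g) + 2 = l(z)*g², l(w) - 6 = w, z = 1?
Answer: -234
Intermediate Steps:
Z = 9 (Z = 4 - 1*(-5) = 4 + 5 = 9)
l(w) = 6 + w
U(g) = -2 + 7*g² (U(g) = -2 + (6 + 1)*g² = -2 + 7*g²)
G(t, n) = 234 (G(t, n) = (-2 + 7*(-2)²)*9 = (-2 + 7*4)*9 = (-2 + 28)*9 = 26*9 = 234)
-G(24, -21) = -1*234 = -234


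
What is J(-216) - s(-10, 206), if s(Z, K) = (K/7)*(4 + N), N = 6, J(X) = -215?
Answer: -3565/7 ≈ -509.29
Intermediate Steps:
s(Z, K) = 10*K/7 (s(Z, K) = (K/7)*(4 + 6) = (K*(⅐))*10 = (K/7)*10 = 10*K/7)
J(-216) - s(-10, 206) = -215 - 10*206/7 = -215 - 1*2060/7 = -215 - 2060/7 = -3565/7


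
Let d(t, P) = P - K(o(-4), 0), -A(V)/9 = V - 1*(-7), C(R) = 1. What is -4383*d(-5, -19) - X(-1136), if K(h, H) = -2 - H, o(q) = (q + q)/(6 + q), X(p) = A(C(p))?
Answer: 74583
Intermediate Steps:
A(V) = -63 - 9*V (A(V) = -9*(V - 1*(-7)) = -9*(V + 7) = -9*(7 + V) = -63 - 9*V)
X(p) = -72 (X(p) = -63 - 9*1 = -63 - 9 = -72)
o(q) = 2*q/(6 + q) (o(q) = (2*q)/(6 + q) = 2*q/(6 + q))
d(t, P) = 2 + P (d(t, P) = P - (-2 - 1*0) = P - (-2 + 0) = P - 1*(-2) = P + 2 = 2 + P)
-4383*d(-5, -19) - X(-1136) = -4383*(2 - 19) - 1*(-72) = -4383*(-17) + 72 = 74511 + 72 = 74583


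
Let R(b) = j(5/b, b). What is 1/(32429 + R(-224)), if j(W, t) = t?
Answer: 1/32205 ≈ 3.1051e-5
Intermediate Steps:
R(b) = b
1/(32429 + R(-224)) = 1/(32429 - 224) = 1/32205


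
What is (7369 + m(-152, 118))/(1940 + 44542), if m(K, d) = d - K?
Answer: 7639/46482 ≈ 0.16434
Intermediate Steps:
(7369 + m(-152, 118))/(1940 + 44542) = (7369 + (118 - 1*(-152)))/(1940 + 44542) = (7369 + (118 + 152))/46482 = (7369 + 270)*(1/46482) = 7639*(1/46482) = 7639/46482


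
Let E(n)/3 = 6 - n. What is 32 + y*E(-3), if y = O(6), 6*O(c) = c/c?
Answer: 73/2 ≈ 36.500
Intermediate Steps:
O(c) = ⅙ (O(c) = (c/c)/6 = (⅙)*1 = ⅙)
E(n) = 18 - 3*n (E(n) = 3*(6 - n) = 18 - 3*n)
y = ⅙ ≈ 0.16667
32 + y*E(-3) = 32 + (18 - 3*(-3))/6 = 32 + (18 + 9)/6 = 32 + (⅙)*27 = 32 + 9/2 = 73/2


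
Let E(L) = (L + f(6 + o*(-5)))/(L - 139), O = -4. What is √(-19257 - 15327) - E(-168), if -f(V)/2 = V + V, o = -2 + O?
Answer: -312/307 + 2*I*√8646 ≈ -1.0163 + 185.97*I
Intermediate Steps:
o = -6 (o = -2 - 4 = -6)
f(V) = -4*V (f(V) = -2*(V + V) = -4*V)
E(L) = (-144 + L)/(-139 + L) (E(L) = (L - 4*(6 - 6*(-5)))/(L - 139) = (L - 4*(6 + 30))/(-139 + L) = (L - 4*36)/(-139 + L) = (L - 144)/(-139 + L) = (-144 + L)/(-139 + L))
√(-19257 - 15327) - E(-168) = √(-19257 - 15327) - (-144 - 168)/(-139 - 168) = √(-34584) - (-312)/(-307) = 2*I*√8646 - (-1)*(-312)/307 = 2*I*√8646 - 1*312/307 = 2*I*√8646 - 312/307 = -312/307 + 2*I*√8646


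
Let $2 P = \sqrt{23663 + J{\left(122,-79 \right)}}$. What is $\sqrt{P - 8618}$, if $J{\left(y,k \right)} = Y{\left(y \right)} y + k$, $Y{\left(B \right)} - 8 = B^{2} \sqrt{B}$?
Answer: $\sqrt{-8618 + \sqrt{2} \sqrt{3070 + 226981 \sqrt{122}}} \approx 79.859 i$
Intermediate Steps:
$Y{\left(B \right)} = 8 + B^{\frac{5}{2}}$ ($Y{\left(B \right)} = 8 + B^{2} \sqrt{B} = 8 + B^{\frac{5}{2}}$)
$J{\left(y,k \right)} = k + y \left(8 + y^{\frac{5}{2}}\right)$ ($J{\left(y,k \right)} = \left(8 + y^{\frac{5}{2}}\right) y + k = y \left(8 + y^{\frac{5}{2}}\right) + k = k + y \left(8 + y^{\frac{5}{2}}\right)$)
$P = \frac{\sqrt{24560 + 1815848 \sqrt{122}}}{2}$ ($P = \frac{\sqrt{23663 - \left(79 - 122 \left(8 + 122^{\frac{5}{2}}\right)\right)}}{2} = \frac{\sqrt{23663 - \left(79 - 122 \left(8 + 14884 \sqrt{122}\right)\right)}}{2} = \frac{\sqrt{23663 - \left(-897 - 1815848 \sqrt{122}\right)}}{2} = \frac{\sqrt{23663 + \left(897 + 1815848 \sqrt{122}\right)}}{2} = \frac{\sqrt{24560 + 1815848 \sqrt{122}}}{2} \approx 2240.6$)
$\sqrt{P - 8618} = \sqrt{\sqrt{6140 + 453962 \sqrt{122}} - 8618} = \sqrt{-8618 + \sqrt{6140 + 453962 \sqrt{122}}}$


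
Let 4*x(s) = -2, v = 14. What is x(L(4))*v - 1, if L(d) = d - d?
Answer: -8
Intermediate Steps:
L(d) = 0
x(s) = -½ (x(s) = (¼)*(-2) = -½)
x(L(4))*v - 1 = -½*14 - 1 = -7 - 1 = -8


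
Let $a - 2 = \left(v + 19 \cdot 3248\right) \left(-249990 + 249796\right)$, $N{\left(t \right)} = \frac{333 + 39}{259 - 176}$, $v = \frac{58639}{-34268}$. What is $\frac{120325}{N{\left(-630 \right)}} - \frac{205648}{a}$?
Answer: $\frac{2048576750315407979}{76306395431172} \approx 26847.0$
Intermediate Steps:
$v = - \frac{58639}{34268}$ ($v = 58639 \left(- \frac{1}{34268}\right) = - \frac{58639}{34268} \approx -1.7112$)
$N{\left(t \right)} = \frac{372}{83}$
$a = - \frac{205124718901}{17134}$ ($a = 2 + \left(- \frac{58639}{34268} + 19 \cdot 3248\right) \left(-249990 + 249796\right) = 2 + \left(- \frac{58639}{34268} + 61712\right) \left(-194\right) = 2 + \frac{2114688177}{34268} \left(-194\right) = 2 - \frac{205124753169}{17134} = - \frac{205124718901}{17134} \approx -1.1972 \cdot 10^{7}$)
$\frac{120325}{N{\left(-630 \right)}} - \frac{205648}{a} = \frac{120325}{\frac{372}{83}} - \frac{205648}{- \frac{205124718901}{17134}} = 120325 \cdot \frac{83}{372} - - \frac{3523572832}{205124718901} = \frac{9986975}{372} + \frac{3523572832}{205124718901} = \frac{2048576750315407979}{76306395431172}$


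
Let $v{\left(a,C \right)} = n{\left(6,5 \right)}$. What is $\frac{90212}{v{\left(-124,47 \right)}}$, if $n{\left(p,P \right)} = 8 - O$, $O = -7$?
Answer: $\frac{90212}{15} \approx 6014.1$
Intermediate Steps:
$n{\left(p,P \right)} = 15$ ($n{\left(p,P \right)} = 8 - -7 = 8 + 7 = 15$)
$v{\left(a,C \right)} = 15$
$\frac{90212}{v{\left(-124,47 \right)}} = \frac{90212}{15}$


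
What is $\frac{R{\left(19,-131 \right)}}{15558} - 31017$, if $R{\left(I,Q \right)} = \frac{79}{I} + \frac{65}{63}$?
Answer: $- \frac{288813644765}{9311463} \approx -31017.0$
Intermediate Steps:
$R{\left(I,Q \right)} = \frac{65}{63} + \frac{79}{I}$ ($R{\left(I,Q \right)} = \frac{79}{I} + 65 \cdot \frac{1}{63} = \frac{79}{I} + \frac{65}{63} = \frac{65}{63} + \frac{79}{I}$)
$\frac{R{\left(19,-131 \right)}}{15558} - 31017 = \frac{\frac{65}{63} + \frac{79}{19}}{15558} - 31017 = \left(\frac{65}{63} + 79 \cdot \frac{1}{19}\right) \frac{1}{15558} - 31017 = \left(\frac{65}{63} + \frac{79}{19}\right) \frac{1}{15558} - 31017 = \frac{6212}{1197} \cdot \frac{1}{15558} - 31017 = \frac{3106}{9311463} - 31017 = - \frac{288813644765}{9311463}$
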